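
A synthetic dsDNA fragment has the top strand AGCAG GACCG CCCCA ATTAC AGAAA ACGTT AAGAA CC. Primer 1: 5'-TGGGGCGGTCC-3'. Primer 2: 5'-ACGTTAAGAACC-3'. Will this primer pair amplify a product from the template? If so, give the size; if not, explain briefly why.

No product — the primers' 3' ends point away from each other.

Primer 1 (TGGGGCGGTCC) has reverse complement GGACCGCCCCA, which matches the top strand at positions 5–15; primer 1 anneals to the top strand there with its 3' end pointing upstream toward position 5.
Primer 2 (ACGTTAAGAACC) matches the top strand directly at positions 26–37; it anneals to the bottom strand with its 3' end pointing downstream toward position 37.
The 3' ends diverge (primer 1 extends toward position 1, primer 2 toward position 37), so the primers never converge on a shared product.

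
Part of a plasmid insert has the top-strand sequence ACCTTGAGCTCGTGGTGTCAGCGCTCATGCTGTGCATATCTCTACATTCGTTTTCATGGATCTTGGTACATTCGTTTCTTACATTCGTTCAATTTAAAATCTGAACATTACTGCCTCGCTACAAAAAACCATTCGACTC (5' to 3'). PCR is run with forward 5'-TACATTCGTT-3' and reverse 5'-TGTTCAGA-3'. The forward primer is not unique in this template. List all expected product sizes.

65 bp, 41 bp, 28 bp

The forward primer TACATTCGTT matches the top strand at positions 43–52, 67–76, 80–89.
The reverse primer's reverse complement is TCTGAACA, matching at positions 100–107.
Each forward site pairs with the reverse site to give a product ending at position 107: sizes 65, 41, 28 bp.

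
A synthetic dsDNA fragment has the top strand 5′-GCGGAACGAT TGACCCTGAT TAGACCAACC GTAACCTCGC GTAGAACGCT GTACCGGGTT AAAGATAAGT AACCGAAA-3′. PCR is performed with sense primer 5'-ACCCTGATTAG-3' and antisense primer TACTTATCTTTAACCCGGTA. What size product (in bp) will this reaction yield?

Forward primer ACCCTGATTAG is found on the top strand at positions 13–23.
Taking the reverse complement of TACTTATCTTTAACCCGGTA gives TACCGGGTTAAAGATAAGTA, found at positions 52–71 on the template; the primer anneals here to the top strand with its 3' end pointing upstream.
Product length = (reverse-primer end) − (forward-primer start) + 1 = 71 − 13 + 1 = 59 bp.

59 bp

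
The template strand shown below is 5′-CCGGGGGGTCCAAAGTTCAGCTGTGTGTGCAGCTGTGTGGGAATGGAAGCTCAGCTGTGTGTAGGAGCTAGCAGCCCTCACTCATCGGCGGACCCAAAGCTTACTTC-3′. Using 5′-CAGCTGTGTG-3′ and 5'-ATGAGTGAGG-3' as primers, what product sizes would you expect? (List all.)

The forward primer CAGCTGTGTG matches the top strand at positions 18–27, 30–39, 52–61.
The reverse primer's reverse complement is CCTCACTCAT, matching at positions 76–85.
Each forward site pairs with the reverse site to give a product ending at position 85: sizes 68, 56, 34 bp.

68 bp, 56 bp, 34 bp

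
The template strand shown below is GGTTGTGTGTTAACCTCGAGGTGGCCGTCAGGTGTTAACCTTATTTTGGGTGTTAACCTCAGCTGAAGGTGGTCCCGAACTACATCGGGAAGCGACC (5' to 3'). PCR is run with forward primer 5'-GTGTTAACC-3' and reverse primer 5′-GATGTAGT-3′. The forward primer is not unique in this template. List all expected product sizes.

The forward primer GTGTTAACC matches the top strand at positions 7–15, 32–40, 50–58.
The reverse primer's reverse complement is ACTACATC, matching at positions 79–86.
Each forward site pairs with the reverse site to give a product ending at position 86: sizes 80, 55, 37 bp.

80 bp, 55 bp, 37 bp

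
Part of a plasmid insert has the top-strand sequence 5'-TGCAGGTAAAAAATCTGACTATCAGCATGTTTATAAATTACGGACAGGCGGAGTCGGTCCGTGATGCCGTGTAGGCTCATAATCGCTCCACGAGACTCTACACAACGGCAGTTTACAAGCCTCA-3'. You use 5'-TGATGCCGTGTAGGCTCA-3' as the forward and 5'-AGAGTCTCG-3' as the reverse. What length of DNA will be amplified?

38 bp

Scanning the template, TGATGCCGTGTAGGCTCA occurs at positions 62–79; this primer anneals to the bottom strand there with its 3' end pointing downstream.
Taking the reverse complement of AGAGTCTCG gives CGAGACTCT, found at positions 91–99 on the template; the primer anneals here to the top strand with its 3' end pointing upstream.
Product length = (reverse-primer end) − (forward-primer start) + 1 = 99 − 62 + 1 = 38 bp.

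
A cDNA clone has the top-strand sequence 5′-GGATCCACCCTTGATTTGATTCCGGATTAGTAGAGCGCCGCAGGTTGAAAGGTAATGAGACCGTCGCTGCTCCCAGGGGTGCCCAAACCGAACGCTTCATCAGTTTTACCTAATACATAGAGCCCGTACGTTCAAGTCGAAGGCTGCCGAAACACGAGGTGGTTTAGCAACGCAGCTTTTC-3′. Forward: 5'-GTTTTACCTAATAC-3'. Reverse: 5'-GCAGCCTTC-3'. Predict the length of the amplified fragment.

45 bp

Scanning the template, GTTTTACCTAATAC occurs at positions 103–116; this primer anneals to the bottom strand there with its 3' end pointing downstream.
The reverse primer's reverse complement is GAAGGCTGC, which matches the template at positions 139–147.
The product runs from position 103 to position 147, so its length is 147 − 103 + 1 = 45 bp.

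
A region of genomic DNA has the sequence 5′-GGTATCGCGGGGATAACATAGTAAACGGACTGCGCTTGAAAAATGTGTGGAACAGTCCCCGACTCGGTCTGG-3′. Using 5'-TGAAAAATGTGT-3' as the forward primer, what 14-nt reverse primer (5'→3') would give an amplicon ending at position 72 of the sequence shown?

5'-CCAGACCGAGTCGG-3'

The forward primer binds at positions 37–48; the product's 3' end on the top strand is position 72.
The reverse primer anneals to the top strand over positions 59–72, i.e. to CCGACTCGGTCTGG.
Its sequence written 5'→3' is the reverse complement: CCAGACCGAGTCGG.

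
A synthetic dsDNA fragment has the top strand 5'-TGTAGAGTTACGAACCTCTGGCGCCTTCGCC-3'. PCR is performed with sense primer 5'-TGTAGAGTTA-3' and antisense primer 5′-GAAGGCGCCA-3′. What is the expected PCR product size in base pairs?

Forward primer TGTAGAGTTA is found on the top strand at positions 1–10.
The reverse primer's reverse complement is TGGCGCCTTC, which matches the template at positions 19–28.
Amplicon spans positions 1–28: 28 bp.

28 bp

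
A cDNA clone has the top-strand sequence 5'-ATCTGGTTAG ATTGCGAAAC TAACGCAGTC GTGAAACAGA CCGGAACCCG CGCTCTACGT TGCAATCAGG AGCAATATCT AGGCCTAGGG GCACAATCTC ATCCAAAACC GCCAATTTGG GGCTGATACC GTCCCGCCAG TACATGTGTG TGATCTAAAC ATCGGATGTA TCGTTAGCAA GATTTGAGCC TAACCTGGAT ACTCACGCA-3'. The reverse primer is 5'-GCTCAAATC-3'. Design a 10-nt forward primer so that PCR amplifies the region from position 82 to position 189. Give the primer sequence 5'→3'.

5'-GGCCTAGGGG-3'

The reverse primer's reverse complement GATTTGAGC matches the template at positions 181–189; the product starts at position 82.
The forward primer is identical to the top strand over positions 82–91: GGCCTAGGGG.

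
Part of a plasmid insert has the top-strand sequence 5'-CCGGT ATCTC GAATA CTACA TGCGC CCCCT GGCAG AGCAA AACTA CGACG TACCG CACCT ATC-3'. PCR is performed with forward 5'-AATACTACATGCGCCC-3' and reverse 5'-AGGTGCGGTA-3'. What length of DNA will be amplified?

49 bp

Forward primer AATACTACATGCGCCC is found on the top strand at positions 12–27.
Reverse complement of the reverse primer: TACCGCACCT. This occurs on the top strand at positions 51–60.
Amplicon spans positions 12–60: 49 bp.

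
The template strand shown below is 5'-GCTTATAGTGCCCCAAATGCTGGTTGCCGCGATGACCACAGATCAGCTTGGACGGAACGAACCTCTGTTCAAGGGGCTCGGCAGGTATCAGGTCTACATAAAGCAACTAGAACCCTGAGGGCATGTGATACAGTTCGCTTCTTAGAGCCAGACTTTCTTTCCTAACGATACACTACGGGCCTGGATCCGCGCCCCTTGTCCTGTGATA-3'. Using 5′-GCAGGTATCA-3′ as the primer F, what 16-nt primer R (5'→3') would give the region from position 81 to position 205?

5'-CACAGGACAAGGGGCG-3'

The product's 3' end on the top strand is position 205.
The reverse primer anneals to the top strand over positions 190–205, i.e. to CGCCCCTTGTCCTGTG.
Its sequence written 5'→3' is the reverse complement: CACAGGACAAGGGGCG.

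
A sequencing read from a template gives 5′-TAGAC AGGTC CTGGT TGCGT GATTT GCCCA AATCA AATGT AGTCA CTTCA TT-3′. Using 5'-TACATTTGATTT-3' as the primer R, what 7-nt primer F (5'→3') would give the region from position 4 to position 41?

5'-ACAGGTC-3'

The reverse primer's reverse complement AAATCAAATGTA matches the template at positions 30–41; the product starts at position 4.
The forward primer is identical to the top strand over positions 4–10: ACAGGTC.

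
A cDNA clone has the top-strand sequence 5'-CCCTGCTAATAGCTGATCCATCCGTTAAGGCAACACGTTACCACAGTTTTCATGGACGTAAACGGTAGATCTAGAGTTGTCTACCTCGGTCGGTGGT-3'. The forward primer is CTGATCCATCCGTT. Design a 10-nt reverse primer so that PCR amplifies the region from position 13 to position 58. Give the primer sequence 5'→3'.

The product's 3' end on the top strand is position 58.
The reverse primer anneals to the top strand over positions 49–58, i.e. to TTCATGGACG.
Its sequence written 5'→3' is the reverse complement: CGTCCATGAA.

5'-CGTCCATGAA-3'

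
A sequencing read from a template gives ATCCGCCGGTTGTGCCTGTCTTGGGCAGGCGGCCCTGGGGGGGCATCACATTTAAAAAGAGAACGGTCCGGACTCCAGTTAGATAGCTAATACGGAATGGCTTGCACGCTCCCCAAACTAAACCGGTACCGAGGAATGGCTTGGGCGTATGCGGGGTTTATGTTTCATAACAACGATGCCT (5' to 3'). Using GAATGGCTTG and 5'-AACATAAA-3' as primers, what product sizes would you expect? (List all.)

70 bp, 31 bp

The forward primer GAATGGCTTG matches the top strand at positions 95–104, 134–143.
The reverse primer's reverse complement is TTTATGTT, matching at positions 157–164.
Each forward site pairs with the reverse site to give a product ending at position 164: sizes 70, 31 bp.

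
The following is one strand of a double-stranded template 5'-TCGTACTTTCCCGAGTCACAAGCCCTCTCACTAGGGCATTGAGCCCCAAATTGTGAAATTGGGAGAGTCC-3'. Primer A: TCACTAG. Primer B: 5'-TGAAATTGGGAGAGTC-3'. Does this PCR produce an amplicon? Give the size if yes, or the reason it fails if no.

Primer A (TCACTAG) matches the top strand at positions 28–34 (3' end points downstream).
Primer B (TGAAATTGGGAGAGTC) also matches the top strand directly, at positions 54–69 — its reverse complement GACTCTCCCAATTTCA is not present.
Both primers anneal to the bottom strand with 3' ends pointing the same way, so neither can prime synthesis back toward the other.

No product — both primers anneal to the same strand and extend in the same direction.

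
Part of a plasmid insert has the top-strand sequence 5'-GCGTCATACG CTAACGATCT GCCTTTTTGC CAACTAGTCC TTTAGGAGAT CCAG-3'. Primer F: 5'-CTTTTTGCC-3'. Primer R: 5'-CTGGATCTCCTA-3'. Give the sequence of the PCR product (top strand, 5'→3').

5'-CTTTTTGCCAACTAGTCCTTTAGGAGATCCAG-3'

Forward primer CTTTTTGCC is found on the top strand at positions 23–31.
Taking the reverse complement of CTGGATCTCCTA gives TAGGAGATCCAG, found at positions 43–54 on the template; the primer anneals here to the top strand with its 3' end pointing upstream.
The product is the template from position 23 through 54 (32 bp).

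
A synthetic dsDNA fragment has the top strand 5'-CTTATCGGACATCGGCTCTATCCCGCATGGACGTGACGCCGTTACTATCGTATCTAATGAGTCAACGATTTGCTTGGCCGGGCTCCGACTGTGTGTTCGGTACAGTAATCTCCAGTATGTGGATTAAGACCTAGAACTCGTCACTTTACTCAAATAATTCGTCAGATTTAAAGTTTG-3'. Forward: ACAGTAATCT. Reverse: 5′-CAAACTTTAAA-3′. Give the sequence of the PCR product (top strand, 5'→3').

The forward primer matches the template at positions 102–111.
Taking the reverse complement of CAAACTTTAAA gives TTTAAAGTTTG, found at positions 167–177 on the template; the primer anneals here to the top strand with its 3' end pointing upstream.
The product is the template from position 102 through 177 (76 bp).

5'-ACAGTAATCTCCAGTATGTGGATTAAGACCTAGAACTCGTCACTTTACTCAAATAATTCGTCAGATTTAAAGTTTG-3'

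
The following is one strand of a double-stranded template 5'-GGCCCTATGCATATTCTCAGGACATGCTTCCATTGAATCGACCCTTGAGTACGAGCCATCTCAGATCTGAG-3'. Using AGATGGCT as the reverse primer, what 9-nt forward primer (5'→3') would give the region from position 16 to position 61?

5'-CTCAGGACA-3'

The reverse primer's reverse complement AGCCATCT matches the template at positions 54–61; the product starts at position 16.
The forward primer is identical to the top strand over positions 16–24: CTCAGGACA.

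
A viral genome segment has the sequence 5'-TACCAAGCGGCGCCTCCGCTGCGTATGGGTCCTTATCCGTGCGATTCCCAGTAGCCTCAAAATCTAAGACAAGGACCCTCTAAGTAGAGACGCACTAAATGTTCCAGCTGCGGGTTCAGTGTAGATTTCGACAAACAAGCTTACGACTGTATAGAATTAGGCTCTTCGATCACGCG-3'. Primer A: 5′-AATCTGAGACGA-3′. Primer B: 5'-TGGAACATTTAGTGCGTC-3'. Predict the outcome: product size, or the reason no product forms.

Primer A (AATCTGAGACGA) does not match the top strand, and its reverse complement TCGTCTCAGATT does not match either.
With no annealing site for primer A, no amplification occurs.

No product — primer A has no binding site in the template.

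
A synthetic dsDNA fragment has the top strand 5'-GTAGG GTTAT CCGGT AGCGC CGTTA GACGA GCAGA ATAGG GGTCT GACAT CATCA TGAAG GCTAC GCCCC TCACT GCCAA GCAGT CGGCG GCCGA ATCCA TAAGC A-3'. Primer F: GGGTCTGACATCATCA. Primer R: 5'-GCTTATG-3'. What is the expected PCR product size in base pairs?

66 bp

Scanning the template, GGGTCTGACATCATCA occurs at positions 40–55; this primer anneals to the bottom strand there with its 3' end pointing downstream.
Taking the reverse complement of GCTTATG gives CATAAGC, found at positions 99–105 on the template; the primer anneals here to the top strand with its 3' end pointing upstream.
The product runs from position 40 to position 105, so its length is 105 − 40 + 1 = 66 bp.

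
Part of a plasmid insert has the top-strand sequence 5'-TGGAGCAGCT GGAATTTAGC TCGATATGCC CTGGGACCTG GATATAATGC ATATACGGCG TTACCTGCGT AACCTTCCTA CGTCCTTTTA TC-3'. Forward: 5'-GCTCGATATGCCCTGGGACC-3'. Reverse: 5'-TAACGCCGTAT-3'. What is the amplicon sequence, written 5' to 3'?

The forward primer matches the template at positions 19–38.
Reverse complement of the reverse primer: ATACGGCGTTA. This occurs on the top strand at positions 53–63.
The product is the template from position 19 through 63 (45 bp).

5'-GCTCGATATGCCCTGGGACCTGGATATAATGCATATACGGCGTTA-3'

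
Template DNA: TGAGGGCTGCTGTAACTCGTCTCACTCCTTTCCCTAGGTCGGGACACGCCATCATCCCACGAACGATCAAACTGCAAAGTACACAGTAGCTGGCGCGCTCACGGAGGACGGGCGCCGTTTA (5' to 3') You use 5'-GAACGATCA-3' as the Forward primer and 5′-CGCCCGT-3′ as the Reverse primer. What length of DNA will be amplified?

54 bp

Scanning the template, GAACGATCA occurs at positions 61–69; this primer anneals to the bottom strand there with its 3' end pointing downstream.
Reverse complement of the reverse primer: ACGGGCG. This occurs on the top strand at positions 108–114.
The product runs from position 61 to position 114, so its length is 114 − 61 + 1 = 54 bp.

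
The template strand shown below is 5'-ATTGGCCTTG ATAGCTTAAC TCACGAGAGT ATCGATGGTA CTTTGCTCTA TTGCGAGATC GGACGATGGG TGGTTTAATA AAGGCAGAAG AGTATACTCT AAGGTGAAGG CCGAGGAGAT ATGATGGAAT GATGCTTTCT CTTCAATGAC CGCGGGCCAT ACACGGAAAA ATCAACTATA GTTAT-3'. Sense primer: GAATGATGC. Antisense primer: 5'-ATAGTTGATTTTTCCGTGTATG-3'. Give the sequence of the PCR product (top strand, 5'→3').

5'-GAATGATGCTTTCTCTTCAATGACCGCGGGCCATACACGGAAAAATCAACTAT-3'

Forward primer GAATGATGC is found on the top strand at positions 127–135.
Reverse complement of the reverse primer: CATACACGGAAAAATCAACTAT. This occurs on the top strand at positions 158–179.
The product is the template from position 127 through 179 (53 bp).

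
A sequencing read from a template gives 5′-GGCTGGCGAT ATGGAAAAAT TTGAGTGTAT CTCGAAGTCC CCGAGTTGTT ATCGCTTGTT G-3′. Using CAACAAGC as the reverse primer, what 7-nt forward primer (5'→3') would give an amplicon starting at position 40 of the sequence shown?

The reverse primer's reverse complement GCTTGTTG matches the template at positions 54–61; the product starts at position 40.
The forward primer is identical to the top strand over positions 40–46: CCCGAGT.

5'-CCCGAGT-3'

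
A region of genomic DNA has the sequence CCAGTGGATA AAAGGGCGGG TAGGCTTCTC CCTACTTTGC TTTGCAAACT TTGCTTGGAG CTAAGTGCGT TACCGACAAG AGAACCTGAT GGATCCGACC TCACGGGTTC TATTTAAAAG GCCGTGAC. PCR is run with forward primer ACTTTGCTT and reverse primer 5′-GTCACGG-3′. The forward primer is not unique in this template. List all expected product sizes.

The forward primer ACTTTGCTT matches the top strand at positions 34–42, 48–56.
The reverse primer's reverse complement is CCGTGAC, matching at positions 122–128.
Each forward site pairs with the reverse site to give a product ending at position 128: sizes 95, 81 bp.

95 bp, 81 bp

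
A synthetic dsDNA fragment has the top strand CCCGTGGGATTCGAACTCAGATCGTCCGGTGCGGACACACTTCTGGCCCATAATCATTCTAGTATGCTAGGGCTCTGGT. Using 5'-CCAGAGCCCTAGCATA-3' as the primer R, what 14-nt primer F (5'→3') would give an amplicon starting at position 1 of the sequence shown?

5'-CCCGTGGGATTCGA-3'

The reverse primer's reverse complement TATGCTAGGGCTCTGG matches the template at positions 63–78; the product starts at position 1.
The forward primer is identical to the top strand over positions 1–14: CCCGTGGGATTCGA.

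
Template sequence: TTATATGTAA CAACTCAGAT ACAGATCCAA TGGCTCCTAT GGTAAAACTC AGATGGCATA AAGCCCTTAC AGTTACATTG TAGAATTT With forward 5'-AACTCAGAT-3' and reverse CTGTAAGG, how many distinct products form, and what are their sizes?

The forward primer AACTCAGAT matches the top strand at positions 12–20, 46–54.
The reverse primer's reverse complement is CCTTACAG, matching at positions 65–72.
Each forward site pairs with the reverse site to give a product ending at position 72: sizes 61, 27 bp.

Two products: 61 bp, 27 bp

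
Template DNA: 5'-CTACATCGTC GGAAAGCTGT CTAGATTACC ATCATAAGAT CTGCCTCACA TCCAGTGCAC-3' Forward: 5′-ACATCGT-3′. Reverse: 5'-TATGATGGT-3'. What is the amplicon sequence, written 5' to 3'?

Forward primer ACATCGT is found on the top strand at positions 3–9.
The reverse primer's reverse complement is ACCATCATA, which matches the template at positions 28–36.
The product is the template from position 3 through 36 (34 bp).

5'-ACATCGTCGGAAAGCTGTCTAGATTACCATCATA-3'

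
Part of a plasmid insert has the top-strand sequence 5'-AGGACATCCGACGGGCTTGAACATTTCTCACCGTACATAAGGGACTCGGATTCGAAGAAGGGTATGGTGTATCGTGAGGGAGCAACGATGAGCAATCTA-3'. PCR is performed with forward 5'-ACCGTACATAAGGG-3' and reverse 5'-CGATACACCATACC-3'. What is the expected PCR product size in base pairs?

Forward primer ACCGTACATAAGGG is found on the top strand at positions 30–43.
Reverse complement of the reverse primer: GGTATGGTGTATCG. This occurs on the top strand at positions 61–74.
The product runs from position 30 to position 74, so its length is 74 − 30 + 1 = 45 bp.

45 bp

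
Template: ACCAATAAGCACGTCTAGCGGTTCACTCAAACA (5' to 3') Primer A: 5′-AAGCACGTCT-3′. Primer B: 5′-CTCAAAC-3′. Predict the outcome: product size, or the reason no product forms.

No product — both primers anneal to the same strand and extend in the same direction.

Primer A (AAGCACGTCT) matches the top strand at positions 7–16 (3' end points downstream).
Primer B (CTCAAAC) also matches the top strand directly, at positions 26–32 — its reverse complement GTTTGAG is not present.
Both primers anneal to the bottom strand with 3' ends pointing the same way, so neither can prime synthesis back toward the other.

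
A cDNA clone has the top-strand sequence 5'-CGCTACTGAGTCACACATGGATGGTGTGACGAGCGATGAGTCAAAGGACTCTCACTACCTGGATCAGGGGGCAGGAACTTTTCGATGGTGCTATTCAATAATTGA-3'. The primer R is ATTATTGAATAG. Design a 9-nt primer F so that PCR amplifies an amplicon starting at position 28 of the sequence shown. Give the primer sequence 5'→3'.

5'-GACGAGCGA-3'

The reverse primer's reverse complement CTATTCAATAAT matches the template at positions 91–102; the product starts at position 28.
The forward primer is identical to the top strand over positions 28–36: GACGAGCGA.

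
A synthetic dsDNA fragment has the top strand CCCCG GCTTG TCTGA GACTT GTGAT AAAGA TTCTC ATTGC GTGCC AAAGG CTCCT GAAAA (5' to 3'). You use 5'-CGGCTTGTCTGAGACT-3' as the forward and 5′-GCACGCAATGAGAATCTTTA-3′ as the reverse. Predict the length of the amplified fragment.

41 bp

The forward primer matches the template at positions 4–19.
Reverse complement of the reverse primer: TAAAGATTCTCATTGCGTGC. This occurs on the top strand at positions 25–44.
The product runs from position 4 to position 44, so its length is 44 − 4 + 1 = 41 bp.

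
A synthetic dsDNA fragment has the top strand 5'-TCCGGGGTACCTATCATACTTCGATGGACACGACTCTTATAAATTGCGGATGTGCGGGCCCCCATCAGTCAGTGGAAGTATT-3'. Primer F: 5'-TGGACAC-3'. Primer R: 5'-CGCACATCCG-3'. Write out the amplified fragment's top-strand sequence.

5'-TGGACACGACTCTTATAAATTGCGGATGTGCG-3'

The forward primer matches the template at positions 25–31.
The reverse primer's reverse complement is CGGATGTGCG, which matches the template at positions 47–56.
The product is the template from position 25 through 56 (32 bp).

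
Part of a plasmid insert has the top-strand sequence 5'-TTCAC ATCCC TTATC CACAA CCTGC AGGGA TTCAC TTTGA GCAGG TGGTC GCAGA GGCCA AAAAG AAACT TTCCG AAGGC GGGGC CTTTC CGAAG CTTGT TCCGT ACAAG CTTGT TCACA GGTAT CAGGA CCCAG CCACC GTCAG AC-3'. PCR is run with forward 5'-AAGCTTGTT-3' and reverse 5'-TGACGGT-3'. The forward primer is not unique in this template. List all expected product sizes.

52 bp, 37 bp

The forward primer AAGCTTGTT matches the top strand at positions 93–101, 108–116.
The reverse primer's reverse complement is ACCGTCA, matching at positions 138–144.
Each forward site pairs with the reverse site to give a product ending at position 144: sizes 52, 37 bp.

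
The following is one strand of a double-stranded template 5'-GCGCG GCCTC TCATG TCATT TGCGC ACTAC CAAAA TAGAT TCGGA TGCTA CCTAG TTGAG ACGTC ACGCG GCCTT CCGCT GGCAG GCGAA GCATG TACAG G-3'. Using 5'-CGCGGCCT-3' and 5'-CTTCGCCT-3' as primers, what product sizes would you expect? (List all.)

90 bp, 25 bp

The forward primer CGCGGCCT matches the top strand at positions 2–9, 67–74.
The reverse primer's reverse complement is AGGCGAAG, matching at positions 84–91.
Each forward site pairs with the reverse site to give a product ending at position 91: sizes 90, 25 bp.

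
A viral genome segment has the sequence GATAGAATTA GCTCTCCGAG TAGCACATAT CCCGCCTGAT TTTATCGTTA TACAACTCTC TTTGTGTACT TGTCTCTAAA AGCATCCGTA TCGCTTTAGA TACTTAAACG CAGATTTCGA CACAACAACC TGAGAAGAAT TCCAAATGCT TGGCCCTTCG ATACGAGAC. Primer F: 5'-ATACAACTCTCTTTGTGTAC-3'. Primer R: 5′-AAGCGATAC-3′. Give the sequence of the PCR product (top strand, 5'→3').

Forward primer ATACAACTCTCTTTGTGTAC is found on the top strand at positions 50–69.
The reverse primer's reverse complement is GTATCGCTT, which matches the template at positions 88–96.
The product is the template from position 50 through 96 (47 bp).

5'-ATACAACTCTCTTTGTGTACTTGTCTCTAAAAGCATCCGTATCGCTT-3'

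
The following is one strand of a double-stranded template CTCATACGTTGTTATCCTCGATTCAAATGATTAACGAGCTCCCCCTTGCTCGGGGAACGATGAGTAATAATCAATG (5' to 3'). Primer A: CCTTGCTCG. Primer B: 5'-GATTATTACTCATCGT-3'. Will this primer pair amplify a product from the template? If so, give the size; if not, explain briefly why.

Yes — a 29 bp product.

Primer A (CCTTGCTCG) matches the top strand at positions 44–52; it acts as a forward primer.
Primer B's reverse complement is ACGATGAGTAATAATC, matching the top strand at positions 57–72; it acts as a reverse primer.
The 3' ends face each other across positions 44–72, giving a 29 bp product.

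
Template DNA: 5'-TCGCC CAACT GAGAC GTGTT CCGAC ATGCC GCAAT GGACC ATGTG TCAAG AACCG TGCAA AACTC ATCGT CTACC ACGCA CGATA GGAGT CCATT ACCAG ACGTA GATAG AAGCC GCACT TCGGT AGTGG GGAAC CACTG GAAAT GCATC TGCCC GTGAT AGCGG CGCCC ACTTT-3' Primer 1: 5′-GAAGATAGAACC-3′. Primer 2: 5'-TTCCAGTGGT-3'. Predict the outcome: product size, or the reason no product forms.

No product — primer 1 has no binding site in the template.

Primer 1 (GAAGATAGAACC) does not match the top strand, and its reverse complement GGTTCTATCTTC does not match either.
With no annealing site for primer 1, no amplification occurs.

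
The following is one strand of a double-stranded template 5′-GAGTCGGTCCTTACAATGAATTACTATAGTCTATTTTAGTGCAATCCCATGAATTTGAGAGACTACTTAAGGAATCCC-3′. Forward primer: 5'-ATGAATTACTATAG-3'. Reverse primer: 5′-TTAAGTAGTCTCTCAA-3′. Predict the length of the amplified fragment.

Scanning the template, ATGAATTACTATAG occurs at positions 16–29; this primer anneals to the bottom strand there with its 3' end pointing downstream.
The reverse primer's reverse complement is TTGAGAGACTACTTAA, which matches the template at positions 55–70.
The product runs from position 16 to position 70, so its length is 70 − 16 + 1 = 55 bp.

55 bp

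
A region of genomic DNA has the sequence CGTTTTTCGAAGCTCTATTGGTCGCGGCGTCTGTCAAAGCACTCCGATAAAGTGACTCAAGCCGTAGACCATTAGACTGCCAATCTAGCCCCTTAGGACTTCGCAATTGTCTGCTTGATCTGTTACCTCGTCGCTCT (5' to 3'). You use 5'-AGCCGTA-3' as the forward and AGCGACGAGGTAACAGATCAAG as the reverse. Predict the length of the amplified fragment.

76 bp

Scanning the template, AGCCGTA occurs at positions 60–66; this primer anneals to the bottom strand there with its 3' end pointing downstream.
Taking the reverse complement of AGCGACGAGGTAACAGATCAAG gives CTTGATCTGTTACCTCGTCGCT, found at positions 114–135 on the template; the primer anneals here to the top strand with its 3' end pointing upstream.
The product runs from position 60 to position 135, so its length is 135 − 60 + 1 = 76 bp.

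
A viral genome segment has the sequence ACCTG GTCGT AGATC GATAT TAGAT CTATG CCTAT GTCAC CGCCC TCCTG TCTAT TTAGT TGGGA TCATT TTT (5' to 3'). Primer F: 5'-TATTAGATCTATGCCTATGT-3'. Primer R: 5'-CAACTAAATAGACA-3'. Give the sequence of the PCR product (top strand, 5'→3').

5'-TATTAGATCTATGCCTATGTCACCGCCCTCCTGTCTATTTAGTTG-3'

The forward primer matches the template at positions 18–37.
Taking the reverse complement of CAACTAAATAGACA gives TGTCTATTTAGTTG, found at positions 49–62 on the template; the primer anneals here to the top strand with its 3' end pointing upstream.
The product is the template from position 18 through 62 (45 bp).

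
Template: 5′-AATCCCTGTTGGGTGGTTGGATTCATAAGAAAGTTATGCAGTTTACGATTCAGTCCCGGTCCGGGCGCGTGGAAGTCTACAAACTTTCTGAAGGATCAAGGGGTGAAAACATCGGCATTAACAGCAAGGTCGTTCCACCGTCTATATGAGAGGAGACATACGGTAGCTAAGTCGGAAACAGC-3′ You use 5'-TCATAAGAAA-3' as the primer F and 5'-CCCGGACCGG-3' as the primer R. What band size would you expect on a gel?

43 bp

Forward primer TCATAAGAAA is found on the top strand at positions 23–32.
The reverse primer's reverse complement is CCGGTCCGGG, which matches the template at positions 56–65.
The product runs from position 23 to position 65, so its length is 65 − 23 + 1 = 43 bp.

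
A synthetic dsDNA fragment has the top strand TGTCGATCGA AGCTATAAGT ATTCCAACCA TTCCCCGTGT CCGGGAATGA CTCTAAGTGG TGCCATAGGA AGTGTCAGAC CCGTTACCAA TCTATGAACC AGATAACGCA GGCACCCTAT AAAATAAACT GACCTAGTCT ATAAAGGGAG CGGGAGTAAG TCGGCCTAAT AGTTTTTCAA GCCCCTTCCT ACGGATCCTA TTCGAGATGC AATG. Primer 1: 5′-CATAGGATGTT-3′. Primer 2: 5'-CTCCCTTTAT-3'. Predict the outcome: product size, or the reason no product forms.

No product — primer 1 has no binding site in the template.

Primer 1 (CATAGGATGTT) does not match the top strand, and its reverse complement AACATCCTATG does not match either.
With no annealing site for primer 1, no amplification occurs.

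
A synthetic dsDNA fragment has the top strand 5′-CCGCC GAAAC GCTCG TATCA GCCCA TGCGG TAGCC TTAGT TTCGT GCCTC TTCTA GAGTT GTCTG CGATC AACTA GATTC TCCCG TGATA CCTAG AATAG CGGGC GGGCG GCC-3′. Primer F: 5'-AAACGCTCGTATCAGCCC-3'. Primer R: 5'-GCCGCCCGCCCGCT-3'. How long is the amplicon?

Scanning the template, AAACGCTCGTATCAGCCC occurs at positions 7–24; this primer anneals to the bottom strand there with its 3' end pointing downstream.
Taking the reverse complement of GCCGCCCGCCCGCT gives AGCGGGCGGGCGGC, found at positions 99–112 on the template; the primer anneals here to the top strand with its 3' end pointing upstream.
Product length = (reverse-primer end) − (forward-primer start) + 1 = 112 − 7 + 1 = 106 bp.

106 bp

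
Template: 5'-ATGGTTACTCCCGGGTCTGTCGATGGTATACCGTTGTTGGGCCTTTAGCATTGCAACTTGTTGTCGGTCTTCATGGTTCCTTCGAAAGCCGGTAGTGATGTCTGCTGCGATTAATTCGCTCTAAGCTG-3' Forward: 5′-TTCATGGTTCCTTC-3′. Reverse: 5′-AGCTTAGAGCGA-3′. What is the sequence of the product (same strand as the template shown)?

Scanning the template, TTCATGGTTCCTTC occurs at positions 70–83; this primer anneals to the bottom strand there with its 3' end pointing downstream.
Taking the reverse complement of AGCTTAGAGCGA gives TCGCTCTAAGCT, found at positions 116–127 on the template; the primer anneals here to the top strand with its 3' end pointing upstream.
The product is the template from position 70 through 127 (58 bp).

5'-TTCATGGTTCCTTCGAAAGCCGGTAGTGATGTCTGCTGCGATTAATTCGCTCTAAGCT-3'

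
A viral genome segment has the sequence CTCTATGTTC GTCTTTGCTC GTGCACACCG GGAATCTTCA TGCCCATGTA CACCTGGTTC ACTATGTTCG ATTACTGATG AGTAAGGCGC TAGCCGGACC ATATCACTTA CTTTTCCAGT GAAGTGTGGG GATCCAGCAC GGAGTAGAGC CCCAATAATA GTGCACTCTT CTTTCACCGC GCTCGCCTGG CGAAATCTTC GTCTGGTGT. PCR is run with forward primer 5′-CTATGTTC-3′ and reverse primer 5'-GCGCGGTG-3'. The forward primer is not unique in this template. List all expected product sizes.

The forward primer CTATGTTC matches the top strand at positions 3–10, 62–69.
The reverse primer's reverse complement is CACCGCGC, matching at positions 175–182.
Each forward site pairs with the reverse site to give a product ending at position 182: sizes 180, 121 bp.

180 bp, 121 bp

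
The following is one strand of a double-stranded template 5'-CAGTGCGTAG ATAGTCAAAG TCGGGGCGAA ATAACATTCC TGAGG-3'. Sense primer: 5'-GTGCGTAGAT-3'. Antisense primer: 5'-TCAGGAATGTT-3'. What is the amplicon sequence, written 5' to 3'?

The forward primer matches the template at positions 3–12.
The reverse primer's reverse complement is AACATTCCTGA, which matches the template at positions 33–43.
The product is the template from position 3 through 43 (41 bp).

5'-GTGCGTAGATAGTCAAAGTCGGGGCGAAATAACATTCCTGA-3'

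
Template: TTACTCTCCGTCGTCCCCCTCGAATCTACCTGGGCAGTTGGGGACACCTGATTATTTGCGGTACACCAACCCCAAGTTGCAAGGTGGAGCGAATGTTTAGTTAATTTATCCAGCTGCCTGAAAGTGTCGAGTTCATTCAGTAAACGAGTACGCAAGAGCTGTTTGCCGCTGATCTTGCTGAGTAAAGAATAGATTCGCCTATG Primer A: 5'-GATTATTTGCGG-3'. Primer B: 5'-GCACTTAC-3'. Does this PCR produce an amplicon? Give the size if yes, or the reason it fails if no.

No product — primer B has no binding site in the template.

Primer B (GCACTTAC) does not match the top strand, and its reverse complement GTAAGTGC does not match either.
With no annealing site for primer B, no amplification occurs.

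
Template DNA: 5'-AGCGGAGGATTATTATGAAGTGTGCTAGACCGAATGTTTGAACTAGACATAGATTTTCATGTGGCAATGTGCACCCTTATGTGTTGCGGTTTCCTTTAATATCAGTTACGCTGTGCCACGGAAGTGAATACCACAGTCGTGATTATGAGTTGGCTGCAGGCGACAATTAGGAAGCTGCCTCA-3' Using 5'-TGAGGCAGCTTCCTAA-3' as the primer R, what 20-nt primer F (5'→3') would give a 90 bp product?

5'-CCTTTAATATCAGTTACGCT-3'

The reverse primer's reverse complement TTAGGAAGCTGCCTCA matches the template at positions 167–182, so the product ends at position 182.
A 90 bp product then starts at position 182 − 90 + 1 = 93.
The forward primer is identical to the top strand there: CCTTTAATATCAGTTACGCT.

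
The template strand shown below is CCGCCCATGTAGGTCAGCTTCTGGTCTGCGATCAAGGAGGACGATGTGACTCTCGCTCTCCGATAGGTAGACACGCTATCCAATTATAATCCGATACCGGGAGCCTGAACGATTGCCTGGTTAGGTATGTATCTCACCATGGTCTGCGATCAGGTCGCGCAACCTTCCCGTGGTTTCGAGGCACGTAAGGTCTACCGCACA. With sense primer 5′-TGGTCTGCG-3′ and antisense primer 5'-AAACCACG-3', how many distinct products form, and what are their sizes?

The forward primer TGGTCTGCG matches the top strand at positions 22–30, 140–148.
The reverse primer's reverse complement is CGTGGTTT, matching at positions 169–176.
Each forward site pairs with the reverse site to give a product ending at position 176: sizes 155, 37 bp.

Two products: 155 bp, 37 bp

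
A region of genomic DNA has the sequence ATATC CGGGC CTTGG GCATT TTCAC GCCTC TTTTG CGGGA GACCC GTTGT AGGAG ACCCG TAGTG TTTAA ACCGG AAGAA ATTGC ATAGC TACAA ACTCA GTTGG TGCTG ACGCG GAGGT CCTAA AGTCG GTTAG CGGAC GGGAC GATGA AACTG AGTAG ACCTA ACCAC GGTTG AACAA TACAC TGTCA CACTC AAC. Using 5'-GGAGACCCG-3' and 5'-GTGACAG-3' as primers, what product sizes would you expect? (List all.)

The forward primer GGAGACCCG matches the top strand at positions 38–46, 52–60.
The reverse primer's reverse complement is CTGTCAC, matching at positions 185–191.
Each forward site pairs with the reverse site to give a product ending at position 191: sizes 154, 140 bp.

154 bp, 140 bp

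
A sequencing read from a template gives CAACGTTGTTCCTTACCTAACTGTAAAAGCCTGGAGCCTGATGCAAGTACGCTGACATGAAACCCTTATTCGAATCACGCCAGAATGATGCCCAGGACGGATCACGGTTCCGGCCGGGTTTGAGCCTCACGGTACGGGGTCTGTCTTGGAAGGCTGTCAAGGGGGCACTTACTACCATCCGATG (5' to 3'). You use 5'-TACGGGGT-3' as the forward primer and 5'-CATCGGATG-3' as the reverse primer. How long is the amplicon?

52 bp

Scanning the template, TACGGGGT occurs at positions 133–140; this primer anneals to the bottom strand there with its 3' end pointing downstream.
Taking the reverse complement of CATCGGATG gives CATCCGATG, found at positions 176–184 on the template; the primer anneals here to the top strand with its 3' end pointing upstream.
Amplicon spans positions 133–184: 52 bp.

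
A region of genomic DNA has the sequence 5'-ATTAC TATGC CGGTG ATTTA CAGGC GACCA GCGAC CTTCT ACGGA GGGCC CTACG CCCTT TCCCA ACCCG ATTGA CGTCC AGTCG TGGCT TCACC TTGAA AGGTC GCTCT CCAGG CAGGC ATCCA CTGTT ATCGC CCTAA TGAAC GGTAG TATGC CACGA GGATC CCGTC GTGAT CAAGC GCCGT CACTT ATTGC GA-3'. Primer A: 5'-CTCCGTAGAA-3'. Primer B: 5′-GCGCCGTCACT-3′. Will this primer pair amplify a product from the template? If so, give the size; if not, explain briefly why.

No product — the primers' 3' ends point away from each other.

Primer A (CTCCGTAGAA) has reverse complement TTCTACGGAG, which matches the top strand at positions 37–46; primer A anneals to the top strand there with its 3' end pointing upstream toward position 37.
Primer B (GCGCCGTCACT) matches the top strand directly at positions 179–189; it anneals to the bottom strand with its 3' end pointing downstream toward position 189.
The 3' ends diverge (primer A extends toward position 1, primer B toward position 197), so the primers never converge on a shared product.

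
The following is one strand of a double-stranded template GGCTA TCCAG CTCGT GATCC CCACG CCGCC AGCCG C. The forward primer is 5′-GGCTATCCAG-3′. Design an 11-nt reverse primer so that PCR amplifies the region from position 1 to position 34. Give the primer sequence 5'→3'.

The product's 3' end on the top strand is position 34.
The reverse primer anneals to the top strand over positions 24–34, i.e. to CGCCGCCAGCC.
Its sequence written 5'→3' is the reverse complement: GGCTGGCGGCG.

5'-GGCTGGCGGCG-3'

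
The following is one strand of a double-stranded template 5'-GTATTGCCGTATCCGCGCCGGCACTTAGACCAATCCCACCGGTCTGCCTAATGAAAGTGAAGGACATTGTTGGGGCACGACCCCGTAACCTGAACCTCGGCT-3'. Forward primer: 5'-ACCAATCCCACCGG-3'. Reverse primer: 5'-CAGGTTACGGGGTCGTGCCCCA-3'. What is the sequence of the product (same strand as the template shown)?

Scanning the template, ACCAATCCCACCGG occurs at positions 29–42; this primer anneals to the bottom strand there with its 3' end pointing downstream.
Reverse complement of the reverse primer: TGGGGCACGACCCCGTAACCTG. This occurs on the top strand at positions 71–92.
The product is the template from position 29 through 92 (64 bp).

5'-ACCAATCCCACCGGTCTGCCTAATGAAAGTGAAGGACATTGTTGGGGCACGACCCCGTAACCTG-3'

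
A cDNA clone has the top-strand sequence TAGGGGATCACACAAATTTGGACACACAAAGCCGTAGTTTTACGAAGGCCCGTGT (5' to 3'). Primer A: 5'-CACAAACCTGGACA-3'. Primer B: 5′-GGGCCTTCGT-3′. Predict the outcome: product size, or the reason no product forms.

No product — primer A has no binding site in the template.

Primer A (CACAAACCTGGACA) does not match the top strand, and its reverse complement TGTCCAGGTTTGTG does not match either.
With no annealing site for primer A, no amplification occurs.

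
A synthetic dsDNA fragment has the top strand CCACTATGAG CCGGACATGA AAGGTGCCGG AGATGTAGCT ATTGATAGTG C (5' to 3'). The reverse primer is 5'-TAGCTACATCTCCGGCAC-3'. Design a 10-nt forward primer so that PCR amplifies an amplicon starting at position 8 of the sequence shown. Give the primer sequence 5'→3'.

5'-GAGCCGGACA-3'

The reverse primer's reverse complement GTGCCGGAGATGTAGCTA matches the template at positions 24–41; the product starts at position 8.
The forward primer is identical to the top strand over positions 8–17: GAGCCGGACA.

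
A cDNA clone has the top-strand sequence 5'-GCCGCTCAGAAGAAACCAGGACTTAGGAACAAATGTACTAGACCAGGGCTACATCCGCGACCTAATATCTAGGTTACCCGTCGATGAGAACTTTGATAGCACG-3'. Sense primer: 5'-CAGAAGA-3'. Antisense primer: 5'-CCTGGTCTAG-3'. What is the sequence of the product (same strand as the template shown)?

Scanning the template, CAGAAGA occurs at positions 7–13; this primer anneals to the bottom strand there with its 3' end pointing downstream.
Taking the reverse complement of CCTGGTCTAG gives CTAGACCAGG, found at positions 38–47 on the template; the primer anneals here to the top strand with its 3' end pointing upstream.
The product is the template from position 7 through 47 (41 bp).

5'-CAGAAGAAACCAGGACTTAGGAACAAATGTACTAGACCAGG-3'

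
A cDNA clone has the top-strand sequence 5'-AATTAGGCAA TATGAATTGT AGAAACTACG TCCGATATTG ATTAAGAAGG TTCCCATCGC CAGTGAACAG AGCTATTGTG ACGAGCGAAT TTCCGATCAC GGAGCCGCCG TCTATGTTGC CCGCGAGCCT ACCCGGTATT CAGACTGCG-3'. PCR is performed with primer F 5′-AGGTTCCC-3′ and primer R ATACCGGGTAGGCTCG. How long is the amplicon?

92 bp

Scanning the template, AGGTTCCC occurs at positions 48–55; this primer anneals to the bottom strand there with its 3' end pointing downstream.
Reverse complement of the reverse primer: CGAGCCTACCCGGTAT. This occurs on the top strand at positions 124–139.
Amplicon spans positions 48–139: 92 bp.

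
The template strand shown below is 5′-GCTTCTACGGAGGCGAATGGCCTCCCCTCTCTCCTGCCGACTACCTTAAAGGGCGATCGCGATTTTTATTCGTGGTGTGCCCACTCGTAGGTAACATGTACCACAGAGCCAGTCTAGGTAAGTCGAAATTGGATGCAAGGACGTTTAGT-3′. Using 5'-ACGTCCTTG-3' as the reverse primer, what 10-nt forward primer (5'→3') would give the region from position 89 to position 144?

5'-AGGTAACATG-3'

The reverse primer's reverse complement CAAGGACGT matches the template at positions 136–144; the product starts at position 89.
The forward primer is identical to the top strand over positions 89–98: AGGTAACATG.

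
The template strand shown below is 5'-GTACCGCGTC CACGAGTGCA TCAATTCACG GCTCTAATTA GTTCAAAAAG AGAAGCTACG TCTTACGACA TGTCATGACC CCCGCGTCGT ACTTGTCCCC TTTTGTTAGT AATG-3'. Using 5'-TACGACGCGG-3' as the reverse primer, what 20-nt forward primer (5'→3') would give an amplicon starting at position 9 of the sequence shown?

5'-TCCACGAGTGCATCAATTCA-3'

The reverse primer's reverse complement CCGCGTCGTA matches the template at positions 82–91; the product starts at position 9.
The forward primer is identical to the top strand over positions 9–28: TCCACGAGTGCATCAATTCA.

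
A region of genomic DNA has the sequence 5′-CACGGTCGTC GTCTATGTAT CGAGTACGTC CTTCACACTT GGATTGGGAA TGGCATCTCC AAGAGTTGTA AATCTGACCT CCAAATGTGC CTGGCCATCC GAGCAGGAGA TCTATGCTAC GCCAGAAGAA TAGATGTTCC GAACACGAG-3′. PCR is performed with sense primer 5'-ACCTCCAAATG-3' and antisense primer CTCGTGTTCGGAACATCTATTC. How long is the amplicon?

Forward primer ACCTCCAAATG is found on the top strand at positions 77–87.
The reverse primer's reverse complement is GAATAGATGTTCCGAACACGAG, which matches the template at positions 128–149.
Amplicon spans positions 77–149: 73 bp.

73 bp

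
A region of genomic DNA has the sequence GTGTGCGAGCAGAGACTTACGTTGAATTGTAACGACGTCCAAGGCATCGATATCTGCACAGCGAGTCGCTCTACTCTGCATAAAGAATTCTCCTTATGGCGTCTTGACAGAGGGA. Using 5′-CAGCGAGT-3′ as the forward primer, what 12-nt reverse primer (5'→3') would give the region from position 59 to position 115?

5'-TCCCTCTGTCAA-3'

The product's 3' end on the top strand is position 115.
The reverse primer anneals to the top strand over positions 104–115, i.e. to TTGACAGAGGGA.
Its sequence written 5'→3' is the reverse complement: TCCCTCTGTCAA.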